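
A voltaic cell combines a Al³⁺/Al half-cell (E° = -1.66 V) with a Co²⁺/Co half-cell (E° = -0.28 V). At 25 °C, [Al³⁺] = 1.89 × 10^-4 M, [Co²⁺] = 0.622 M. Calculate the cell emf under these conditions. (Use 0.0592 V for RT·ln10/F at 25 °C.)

1.45 V

The Co²⁺/Co couple has the higher reduction potential and acts as the cathode, so E°_cell = -0.28 − (-1.66) = 1.38 V.
Balancing electrons gives n = 6; the reaction quotient is Q = [Al³⁺]^2/[Co²⁺]^3 = 1.48 × 10^-7.
At 25 °C, E = E° − (0.0592/n) log Q = 1.38 − (0.0592/6)(-6.828) = 1.380 + 0.067 = 1.447 V.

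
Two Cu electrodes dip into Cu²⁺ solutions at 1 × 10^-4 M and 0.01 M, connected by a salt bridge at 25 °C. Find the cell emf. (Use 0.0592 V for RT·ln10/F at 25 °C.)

Both half-cells are Cu²⁺/Cu, so E°_cell = 0. The concentrated side is the cathode; the cell reaction moves Cu²⁺ from high to low concentration with n = 2.
Q = [Cu²⁺]_dilute/[Cu²⁺]_conc = 1 × 10^-4/0.01 = 0.0100.
E = 0 − (0.0592/2) log Q = −(0.0592/2)(-2.000) = 0.0592 V.

0.059 V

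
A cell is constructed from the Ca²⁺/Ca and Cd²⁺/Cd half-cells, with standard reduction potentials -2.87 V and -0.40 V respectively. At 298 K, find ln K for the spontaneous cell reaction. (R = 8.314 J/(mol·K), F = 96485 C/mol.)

E°_cell = -0.40 − (-2.87) = 2.47 V, with n = 2 electrons transferred.
At equilibrium E = 0, so the Nernst equation gives ln K = nFE°/RT = (2)(96485)(2.47)/((8.314)(298)) = 192.38.

ln K = 192.4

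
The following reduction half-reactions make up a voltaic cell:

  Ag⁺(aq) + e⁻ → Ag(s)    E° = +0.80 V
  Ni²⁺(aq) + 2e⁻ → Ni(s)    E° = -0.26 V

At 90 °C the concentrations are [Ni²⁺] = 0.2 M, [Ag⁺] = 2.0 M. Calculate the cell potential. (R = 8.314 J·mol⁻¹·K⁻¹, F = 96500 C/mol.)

The Ag⁺/Ag couple has the higher reduction potential and acts as the cathode, so E°_cell = +0.80 − (-0.26) = 1.06 V.
Balancing electrons gives n = 2; the reaction quotient is Q = [Ni²⁺]/[Ag⁺]^2 = 0.0500.
E = E° − (RT/nF) ln Q = 1.06 − (8.314×363)/(2×96500) × (-2.996) = 1.060 + 0.047 = 1.107 V.

1.11 V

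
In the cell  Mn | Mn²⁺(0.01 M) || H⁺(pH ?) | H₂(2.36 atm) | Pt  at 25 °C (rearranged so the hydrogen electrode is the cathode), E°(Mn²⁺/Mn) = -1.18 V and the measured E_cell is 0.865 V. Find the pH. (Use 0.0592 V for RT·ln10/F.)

pH = 6.13

E°_cell = 1.18 V and n = 2.
log Q = n(E° − E)/0.0592 = 2×(1.18 − 0.865)/0.0592 = 10.642.
With Q = [Mn²⁺]·P(H₂) / [H⁺]^2, solving for [H⁺] gives log[H⁺] = -6.134, so pH = 6.13.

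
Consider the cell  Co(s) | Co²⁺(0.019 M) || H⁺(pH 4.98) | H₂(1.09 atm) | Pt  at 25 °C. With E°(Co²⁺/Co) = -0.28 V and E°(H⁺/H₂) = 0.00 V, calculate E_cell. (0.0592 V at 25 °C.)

The hydrogen couple is the cathode, so E°_cell = 0.28 V; n = 2.
[H⁺] = 10^(−4.98) = 1 × 10^-5 M, and Q = [Co²⁺]·P(H₂) / [H⁺]^2 = 1.89 × 10^8.
E = E° − (0.0592/2) log Q = 0.28 − (0.0592/2)(8.276) = 0.035 V.

0.035 V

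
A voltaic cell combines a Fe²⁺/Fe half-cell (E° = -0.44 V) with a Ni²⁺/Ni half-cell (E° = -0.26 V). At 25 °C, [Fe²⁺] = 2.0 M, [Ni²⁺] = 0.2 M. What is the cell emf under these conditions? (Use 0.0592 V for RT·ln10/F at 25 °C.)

The Ni²⁺/Ni couple has the higher reduction potential and acts as the cathode, so E°_cell = -0.26 − (-0.44) = 0.18 V.
Balancing electrons gives n = 2; the reaction quotient is Q = [Fe²⁺]/[Ni²⁺] = 10.0.
At 25 °C, E = E° − (0.0592/n) log Q = 0.18 − (0.0592/2)(1.000) = 0.180 − 0.030 = 0.150 V.

0.150 V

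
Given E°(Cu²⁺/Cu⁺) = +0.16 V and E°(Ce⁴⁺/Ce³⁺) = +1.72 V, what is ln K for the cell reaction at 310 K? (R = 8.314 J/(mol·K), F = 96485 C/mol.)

E°_cell = +1.72 − (+0.16) = 1.56 V, with n = 1 electron transferred.
At equilibrium E = 0, so the Nernst equation gives ln K = nFE°/RT = (1)(96485)(1.56)/((8.314)(310)) = 58.40.

ln K = 58.4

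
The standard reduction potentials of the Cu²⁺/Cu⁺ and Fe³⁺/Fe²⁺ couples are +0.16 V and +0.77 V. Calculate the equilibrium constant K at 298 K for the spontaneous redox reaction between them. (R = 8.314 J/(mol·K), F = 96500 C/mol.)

2.1 × 10^10

E°_cell = +0.77 − (+0.16) = 0.61 V, with n = 1 electron transferred.
At equilibrium E = 0, so the Nernst equation gives ln K = nFE°/RT = (1)(96500)(0.61)/((8.314)(298)) = 23.76.
K = e^23.76 = 2.1 × 10^10.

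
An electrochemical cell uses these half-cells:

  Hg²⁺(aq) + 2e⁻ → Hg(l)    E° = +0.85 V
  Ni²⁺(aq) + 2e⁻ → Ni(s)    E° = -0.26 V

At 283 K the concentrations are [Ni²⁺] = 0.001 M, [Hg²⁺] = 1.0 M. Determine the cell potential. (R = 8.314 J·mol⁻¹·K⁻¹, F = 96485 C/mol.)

The Hg²⁺/Hg couple has the higher reduction potential and acts as the cathode, so E°_cell = +0.85 − (-0.26) = 1.11 V.
Balancing electrons gives n = 2; the reaction quotient is Q = [Ni²⁺]/[Hg²⁺] = 0.00100.
E = E° − (RT/nF) ln Q = 1.11 − (8.314×283)/(2×96485) × (-6.908) = 1.110 + 0.084 = 1.194 V.

1.19 V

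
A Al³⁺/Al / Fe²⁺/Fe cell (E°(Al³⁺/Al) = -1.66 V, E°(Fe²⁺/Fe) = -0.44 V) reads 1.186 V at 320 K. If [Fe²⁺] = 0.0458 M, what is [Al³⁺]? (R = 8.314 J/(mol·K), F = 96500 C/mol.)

0.4 M

From the Nernst equation, ln Q = nF(E° − E)/RT = 6×96500×(1.22 − 1.186)/(8.314×320) = 7.399, so Q = 1640.
With Q = [Al³⁺]^2/[Fe²⁺]^3 and the known concentrations, [Al³⁺]^2 in the numerator gives [Al³⁺] = 0.4 M.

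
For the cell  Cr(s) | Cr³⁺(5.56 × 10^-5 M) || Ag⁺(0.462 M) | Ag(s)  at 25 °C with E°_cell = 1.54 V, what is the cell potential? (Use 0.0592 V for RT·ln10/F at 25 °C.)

Balancing electrons gives n = 3; the reaction quotient is Q = [Cr³⁺]/[Ag⁺]^3 = 5.64 × 10^-4.
At 25 °C, E = E° − (0.0592/n) log Q = 1.54 − (0.0592/3)(-3.249) = 1.540 + 0.064 = 1.604 V.

1.60 V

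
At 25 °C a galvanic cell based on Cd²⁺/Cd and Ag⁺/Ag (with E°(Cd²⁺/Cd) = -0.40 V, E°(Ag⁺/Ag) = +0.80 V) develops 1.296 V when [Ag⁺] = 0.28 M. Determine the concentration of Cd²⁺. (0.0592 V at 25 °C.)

From the Nernst equation, log Q = n(E° − E)/0.0592 = 2(1.20 − 1.296)/0.0592 = -3.243, so Q = 5.71 × 10^-4.
With Q = [Cd²⁺]/[Ag⁺]^2 and the known concentrations, [Cd²⁺] in the numerator gives [Cd²⁺] = 4.5 × 10^-5 M.

4.5 × 10^-5 M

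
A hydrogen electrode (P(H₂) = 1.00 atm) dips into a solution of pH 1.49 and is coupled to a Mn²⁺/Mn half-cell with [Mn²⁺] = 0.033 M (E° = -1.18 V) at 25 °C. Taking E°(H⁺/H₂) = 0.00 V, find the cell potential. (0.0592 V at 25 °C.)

The hydrogen couple is the cathode, so E°_cell = 1.18 V; n = 2.
[H⁺] = 10^(−1.49) = 0.032 M, and Q = [Mn²⁺]·P(H₂) / [H⁺]^2 = 31.5.
E = E° − (0.0592/2) log Q = 1.18 − (0.0592/2)(1.499) = 1.136 V.

1.14 V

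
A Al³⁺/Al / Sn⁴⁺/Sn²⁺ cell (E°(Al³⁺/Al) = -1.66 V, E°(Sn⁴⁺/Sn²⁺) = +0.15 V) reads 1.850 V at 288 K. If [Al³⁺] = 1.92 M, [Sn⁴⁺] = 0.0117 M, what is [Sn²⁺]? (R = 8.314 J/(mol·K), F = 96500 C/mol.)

3 × 10^-4 M

From the Nernst equation, ln Q = nF(E° − E)/RT = 6×96500×(1.81 − 1.850)/(8.314×288) = -9.672, so Q = 6.3 × 10^-5.
With Q = [Al³⁺]^2·[Sn²⁺]^3/[Sn⁴⁺]^3 and the known concentrations, [Sn²⁺]^3 in the numerator gives [Sn²⁺] = 3 × 10^-4 M.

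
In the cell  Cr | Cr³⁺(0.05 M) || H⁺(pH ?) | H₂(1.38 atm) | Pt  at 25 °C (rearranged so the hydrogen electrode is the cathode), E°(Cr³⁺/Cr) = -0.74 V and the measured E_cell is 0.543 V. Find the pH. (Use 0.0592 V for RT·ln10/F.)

pH = 3.69

E°_cell = 0.74 V and n = 6.
log Q = n(E° − E)/0.0592 = 6×(0.74 − 0.543)/0.0592 = 19.966.
With Q = [Cr³⁺]^2·P(H₂)^3 / [H⁺]^6, solving for [H⁺] gives log[H⁺] = -3.691, so pH = 3.69.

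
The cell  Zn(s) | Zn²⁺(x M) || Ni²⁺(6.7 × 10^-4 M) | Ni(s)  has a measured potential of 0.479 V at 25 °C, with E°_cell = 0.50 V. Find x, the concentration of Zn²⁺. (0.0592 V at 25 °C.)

0.0034 M

From the Nernst equation, log Q = n(E° − E)/0.0592 = 2(0.50 − 0.479)/0.0592 = 0.709, so Q = 5.12.
With Q = [Zn²⁺]/[Ni²⁺] and the known concentrations, [Zn²⁺] in the numerator gives [Zn²⁺] = 0.0034 M.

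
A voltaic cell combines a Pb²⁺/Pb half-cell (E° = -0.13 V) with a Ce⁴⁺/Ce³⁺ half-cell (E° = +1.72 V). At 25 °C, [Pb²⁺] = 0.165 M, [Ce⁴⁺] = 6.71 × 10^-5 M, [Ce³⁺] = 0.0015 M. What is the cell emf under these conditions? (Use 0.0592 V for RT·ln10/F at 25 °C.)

The Ce⁴⁺/Ce³⁺ couple has the higher reduction potential and acts as the cathode, so E°_cell = +1.72 − (-0.13) = 1.85 V.
Balancing electrons gives n = 2; the reaction quotient is Q = [Pb²⁺]·[Ce³⁺]^2/[Ce⁴⁺]^2 = 82.5.
At 25 °C, E = E° − (0.0592/n) log Q = 1.85 − (0.0592/2)(1.916) = 1.850 − 0.057 = 1.793 V.

1.79 V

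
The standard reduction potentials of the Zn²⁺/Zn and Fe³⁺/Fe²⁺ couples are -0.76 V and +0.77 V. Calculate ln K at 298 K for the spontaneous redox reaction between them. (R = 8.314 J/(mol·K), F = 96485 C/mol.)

ln K = 119.2

E°_cell = +0.77 − (-0.76) = 1.53 V, with n = 2 electrons transferred.
At equilibrium E = 0, so the Nernst equation gives ln K = nFE°/RT = (2)(96485)(1.53)/((8.314)(298)) = 119.17.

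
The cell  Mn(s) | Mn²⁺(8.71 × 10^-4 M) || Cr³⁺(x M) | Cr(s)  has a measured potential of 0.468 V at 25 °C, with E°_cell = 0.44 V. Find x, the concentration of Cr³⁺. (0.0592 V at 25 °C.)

From the Nernst equation, log Q = n(E° − E)/0.0592 = 6(0.44 − 0.468)/0.0592 = -2.838, so Q = 0.00145.
With Q = [Mn²⁺]^3/[Cr³⁺]^2 and the known concentrations, [Cr³⁺]^2 in the denominator gives [Cr³⁺] = 6.7 × 10^-4 M.

6.7 × 10^-4 M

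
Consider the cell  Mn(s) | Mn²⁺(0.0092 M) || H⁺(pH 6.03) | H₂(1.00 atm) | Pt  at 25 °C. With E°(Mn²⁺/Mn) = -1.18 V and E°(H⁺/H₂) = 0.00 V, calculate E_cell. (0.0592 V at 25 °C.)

The hydrogen couple is the cathode, so E°_cell = 1.18 V; n = 2.
[H⁺] = 10^(−6.03) = 9.3 × 10^-7 M, and Q = [Mn²⁺]·P(H₂) / [H⁺]^2 = 1.06 × 10^10.
E = E° − (0.0592/2) log Q = 1.18 − (0.0592/2)(10.024) = 0.883 V.

0.88 V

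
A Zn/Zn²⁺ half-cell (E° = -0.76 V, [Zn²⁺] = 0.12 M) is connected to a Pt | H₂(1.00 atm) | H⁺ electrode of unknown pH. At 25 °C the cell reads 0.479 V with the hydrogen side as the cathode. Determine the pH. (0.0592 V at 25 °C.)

pH = 5.21

E°_cell = 0.76 V and n = 2.
log Q = n(E° − E)/0.0592 = 2×(0.76 − 0.479)/0.0592 = 9.493.
With Q = [Zn²⁺]·P(H₂) / [H⁺]^2, solving for [H⁺] gives log[H⁺] = -5.207, so pH = 5.21.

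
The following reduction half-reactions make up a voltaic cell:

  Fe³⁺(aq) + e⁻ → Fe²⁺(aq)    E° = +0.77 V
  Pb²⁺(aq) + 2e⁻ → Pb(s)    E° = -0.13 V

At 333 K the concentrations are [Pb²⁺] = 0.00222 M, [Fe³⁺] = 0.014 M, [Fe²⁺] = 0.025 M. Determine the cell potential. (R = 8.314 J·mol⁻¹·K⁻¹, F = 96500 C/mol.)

The Fe³⁺/Fe²⁺ couple has the higher reduction potential and acts as the cathode, so E°_cell = +0.77 − (-0.13) = 0.90 V.
Balancing electrons gives n = 2; the reaction quotient is Q = [Pb²⁺]·[Fe²⁺]^2/[Fe³⁺]^2 = 0.00708.
E = E° − (RT/nF) ln Q = 0.90 − (8.314×333)/(2×96500) × (-4.951) = 0.900 + 0.071 = 0.971 V.

0.971 V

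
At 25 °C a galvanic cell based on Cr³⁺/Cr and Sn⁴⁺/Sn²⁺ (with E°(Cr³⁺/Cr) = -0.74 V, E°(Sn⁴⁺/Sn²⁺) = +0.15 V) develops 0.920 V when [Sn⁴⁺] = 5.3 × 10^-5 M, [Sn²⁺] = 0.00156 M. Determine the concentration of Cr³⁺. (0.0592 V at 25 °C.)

From the Nernst equation, log Q = n(E° − E)/0.0592 = 6(0.89 − 0.920)/0.0592 = -3.041, so Q = 9.11 × 10^-4.
With Q = [Cr³⁺]^2·[Sn²⁺]^3/[Sn⁴⁺]^3 and the known concentrations, [Cr³⁺]^2 in the numerator gives [Cr³⁺] = 1.9 × 10^-4 M.

1.9 × 10^-4 M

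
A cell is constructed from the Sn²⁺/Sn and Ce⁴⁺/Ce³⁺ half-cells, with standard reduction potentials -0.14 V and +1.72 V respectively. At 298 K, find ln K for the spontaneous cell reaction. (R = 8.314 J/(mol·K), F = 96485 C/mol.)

ln K = 144.9

E°_cell = +1.72 − (-0.14) = 1.86 V, with n = 2 electrons transferred.
At equilibrium E = 0, so the Nernst equation gives ln K = nFE°/RT = (2)(96485)(1.86)/((8.314)(298)) = 144.87.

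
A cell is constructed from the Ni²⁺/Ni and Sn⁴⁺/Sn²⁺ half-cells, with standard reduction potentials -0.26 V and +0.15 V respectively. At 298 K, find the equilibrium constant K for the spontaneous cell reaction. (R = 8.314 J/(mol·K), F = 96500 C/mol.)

7.4 × 10^13

E°_cell = +0.15 − (-0.26) = 0.41 V, with n = 2 electrons transferred.
At equilibrium E = 0, so the Nernst equation gives ln K = nFE°/RT = (2)(96500)(0.41)/((8.314)(298)) = 31.94.
K = e^31.94 = 7.4 × 10^13.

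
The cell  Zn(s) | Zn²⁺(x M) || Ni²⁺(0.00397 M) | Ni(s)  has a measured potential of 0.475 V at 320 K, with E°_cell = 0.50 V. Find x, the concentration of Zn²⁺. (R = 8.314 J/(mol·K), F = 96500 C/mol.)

0.024 M

From the Nernst equation, ln Q = nF(E° − E)/RT = 2×96500×(0.50 − 0.475)/(8.314×320) = 1.814, so Q = 6.13.
With Q = [Zn²⁺]/[Ni²⁺] and the known concentrations, [Zn²⁺] in the numerator gives [Zn²⁺] = 0.024 M.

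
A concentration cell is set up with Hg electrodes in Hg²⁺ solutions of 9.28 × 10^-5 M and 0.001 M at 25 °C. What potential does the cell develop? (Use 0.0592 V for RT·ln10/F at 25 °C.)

0.031 V

Both half-cells are Hg²⁺/Hg, so E°_cell = 0. The concentrated side is the cathode; the cell reaction moves Hg²⁺ from high to low concentration with n = 2.
Q = [Hg²⁺]_dilute/[Hg²⁺]_conc = 9.28 × 10^-5/0.001 = 0.0928.
E = 0 − (0.0592/2) log Q = −(0.0592/2)(-1.032) = 0.0305 V.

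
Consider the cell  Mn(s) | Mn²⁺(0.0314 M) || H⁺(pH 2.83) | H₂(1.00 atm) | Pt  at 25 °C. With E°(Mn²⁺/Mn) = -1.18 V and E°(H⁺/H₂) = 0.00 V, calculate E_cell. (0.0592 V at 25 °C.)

The hydrogen couple is the cathode, so E°_cell = 1.18 V; n = 2.
[H⁺] = 10^(−2.83) = 0.0015 M, and Q = [Mn²⁺]·P(H₂) / [H⁺]^2 = 1.44 × 10^4.
E = E° − (0.0592/2) log Q = 1.18 − (0.0592/2)(4.157) = 1.057 V.

1.06 V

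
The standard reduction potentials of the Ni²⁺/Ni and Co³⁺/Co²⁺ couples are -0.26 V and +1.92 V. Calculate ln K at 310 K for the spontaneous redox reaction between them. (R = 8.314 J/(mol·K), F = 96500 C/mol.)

ln K = 163.2

E°_cell = +1.92 − (-0.26) = 2.18 V, with n = 2 electrons transferred.
At equilibrium E = 0, so the Nernst equation gives ln K = nFE°/RT = (2)(96500)(2.18)/((8.314)(310)) = 163.25.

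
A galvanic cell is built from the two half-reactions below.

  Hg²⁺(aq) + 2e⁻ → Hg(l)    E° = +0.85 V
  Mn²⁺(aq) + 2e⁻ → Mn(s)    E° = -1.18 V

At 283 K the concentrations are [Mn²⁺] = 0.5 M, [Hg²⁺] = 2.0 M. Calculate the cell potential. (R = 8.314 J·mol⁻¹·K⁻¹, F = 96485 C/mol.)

The Hg²⁺/Hg couple has the higher reduction potential and acts as the cathode, so E°_cell = +0.85 − (-1.18) = 2.03 V.
Balancing electrons gives n = 2; the reaction quotient is Q = [Mn²⁺]/[Hg²⁺] = 0.250.
E = E° − (RT/nF) ln Q = 2.03 − (8.314×283)/(2×96485) × (-1.386) = 2.030 + 0.017 = 2.047 V.

2.05 V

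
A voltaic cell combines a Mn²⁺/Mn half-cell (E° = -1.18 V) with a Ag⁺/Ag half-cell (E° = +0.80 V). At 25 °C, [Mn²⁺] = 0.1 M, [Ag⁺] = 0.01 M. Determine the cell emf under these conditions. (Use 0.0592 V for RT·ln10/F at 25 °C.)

1.89 V

The Ag⁺/Ag couple has the higher reduction potential and acts as the cathode, so E°_cell = +0.80 − (-1.18) = 1.98 V.
Balancing electrons gives n = 2; the reaction quotient is Q = [Mn²⁺]/[Ag⁺]^2 = 1000.
At 25 °C, E = E° − (0.0592/n) log Q = 1.98 − (0.0592/2)(3.000) = 1.980 − 0.089 = 1.891 V.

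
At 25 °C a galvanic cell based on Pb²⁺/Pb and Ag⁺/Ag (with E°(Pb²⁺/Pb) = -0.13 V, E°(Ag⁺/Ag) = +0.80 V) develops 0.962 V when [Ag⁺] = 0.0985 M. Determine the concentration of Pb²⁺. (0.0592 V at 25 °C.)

From the Nernst equation, log Q = n(E° − E)/0.0592 = 2(0.93 − 0.962)/0.0592 = -1.081, so Q = 0.0830.
With Q = [Pb²⁺]/[Ag⁺]^2 and the known concentrations, [Pb²⁺] in the numerator gives [Pb²⁺] = 8 × 10^-4 M.

8 × 10^-4 M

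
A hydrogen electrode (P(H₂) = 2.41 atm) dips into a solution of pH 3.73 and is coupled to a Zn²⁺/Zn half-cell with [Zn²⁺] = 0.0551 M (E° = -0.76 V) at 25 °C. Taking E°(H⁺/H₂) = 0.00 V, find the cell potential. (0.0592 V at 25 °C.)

0.57 V

The hydrogen couple is the cathode, so E°_cell = 0.76 V; n = 2.
[H⁺] = 10^(−3.73) = 1.9 × 10^-4 M, and Q = [Zn²⁺]·P(H₂) / [H⁺]^2 = 3.83 × 10^6.
E = E° − (0.0592/2) log Q = 0.76 − (0.0592/2)(6.583) = 0.565 V.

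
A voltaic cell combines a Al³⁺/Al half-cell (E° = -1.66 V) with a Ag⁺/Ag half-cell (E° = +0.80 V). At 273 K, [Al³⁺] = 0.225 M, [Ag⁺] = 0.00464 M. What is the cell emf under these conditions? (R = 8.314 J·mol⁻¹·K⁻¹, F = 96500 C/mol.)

2.35 V

The Ag⁺/Ag couple has the higher reduction potential and acts as the cathode, so E°_cell = +0.80 − (-1.66) = 2.46 V.
Balancing electrons gives n = 3; the reaction quotient is Q = [Al³⁺]/[Ag⁺]^3 = 2.25 × 10^6.
E = E° − (RT/nF) ln Q = 2.46 − (8.314×273)/(3×96500) × (14.627) = 2.460 − 0.115 = 2.345 V.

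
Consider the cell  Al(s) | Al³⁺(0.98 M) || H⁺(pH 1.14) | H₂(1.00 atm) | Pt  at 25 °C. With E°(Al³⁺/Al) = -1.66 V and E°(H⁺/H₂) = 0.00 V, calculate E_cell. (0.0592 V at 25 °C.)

The hydrogen couple is the cathode, so E°_cell = 1.66 V; n = 6.
[H⁺] = 10^(−1.14) = 0.072 M, and Q = [Al³⁺]^2·P(H₂)^3 / [H⁺]^6 = 6.64 × 10^6.
E = E° − (0.0592/6) log Q = 1.66 − (0.0592/6)(6.822) = 1.593 V.

1.59 V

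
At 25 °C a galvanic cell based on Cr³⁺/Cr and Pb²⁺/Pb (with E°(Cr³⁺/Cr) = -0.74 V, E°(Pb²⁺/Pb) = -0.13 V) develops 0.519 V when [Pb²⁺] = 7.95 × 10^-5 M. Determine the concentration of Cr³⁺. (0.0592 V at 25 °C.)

0.029 M

From the Nernst equation, log Q = n(E° − E)/0.0592 = 6(0.61 − 0.519)/0.0592 = 9.223, so Q = 1.67 × 10^9.
With Q = [Cr³⁺]^2/[Pb²⁺]^3 and the known concentrations, [Cr³⁺]^2 in the numerator gives [Cr³⁺] = 0.029 M.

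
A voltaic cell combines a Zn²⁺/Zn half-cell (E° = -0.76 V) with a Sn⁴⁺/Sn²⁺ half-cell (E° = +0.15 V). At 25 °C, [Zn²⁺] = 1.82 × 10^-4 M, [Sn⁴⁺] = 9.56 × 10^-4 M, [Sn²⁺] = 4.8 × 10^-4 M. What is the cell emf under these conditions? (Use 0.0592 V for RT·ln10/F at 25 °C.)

The Sn⁴⁺/Sn²⁺ couple has the higher reduction potential and acts as the cathode, so E°_cell = +0.15 − (-0.76) = 0.91 V.
Balancing electrons gives n = 2; the reaction quotient is Q = [Zn²⁺]·[Sn²⁺]/[Sn⁴⁺] = 9.14 × 10^-5.
At 25 °C, E = E° − (0.0592/n) log Q = 0.91 − (0.0592/2)(-4.039) = 0.910 + 0.120 = 1.030 V.

1.03 V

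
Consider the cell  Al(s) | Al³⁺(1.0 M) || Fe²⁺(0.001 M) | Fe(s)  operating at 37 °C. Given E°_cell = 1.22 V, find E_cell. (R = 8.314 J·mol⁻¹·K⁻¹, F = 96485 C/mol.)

1.13 V

Balancing electrons gives n = 6; the reaction quotient is Q = [Al³⁺]^2/[Fe²⁺]^3 = 1 × 10^9.
E = E° − (RT/nF) ln Q = 1.22 − (8.314×310)/(6×96485) × (20.723) = 1.220 − 0.092 = 1.128 V.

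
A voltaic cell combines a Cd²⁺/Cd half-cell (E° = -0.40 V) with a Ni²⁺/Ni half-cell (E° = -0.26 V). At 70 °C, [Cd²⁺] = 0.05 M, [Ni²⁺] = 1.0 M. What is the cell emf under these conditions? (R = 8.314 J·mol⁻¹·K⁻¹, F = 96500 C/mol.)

The Ni²⁺/Ni couple has the higher reduction potential and acts as the cathode, so E°_cell = -0.26 − (-0.40) = 0.14 V.
Balancing electrons gives n = 2; the reaction quotient is Q = [Cd²⁺]/[Ni²⁺] = 0.0500.
E = E° − (RT/nF) ln Q = 0.14 − (8.314×343)/(2×96500) × (-2.996) = 0.140 + 0.044 = 0.184 V.

0.184 V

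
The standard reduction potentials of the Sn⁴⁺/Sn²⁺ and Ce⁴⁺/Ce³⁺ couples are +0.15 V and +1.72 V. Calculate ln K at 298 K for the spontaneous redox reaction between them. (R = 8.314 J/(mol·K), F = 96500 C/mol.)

ln K = 122.3

E°_cell = +1.72 − (+0.15) = 1.57 V, with n = 2 electrons transferred.
At equilibrium E = 0, so the Nernst equation gives ln K = nFE°/RT = (2)(96500)(1.57)/((8.314)(298)) = 122.30.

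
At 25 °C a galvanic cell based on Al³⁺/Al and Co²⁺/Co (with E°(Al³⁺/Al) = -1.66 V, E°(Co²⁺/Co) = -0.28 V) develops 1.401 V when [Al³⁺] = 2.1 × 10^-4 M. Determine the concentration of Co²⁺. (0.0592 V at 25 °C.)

From the Nernst equation, log Q = n(E° − E)/0.0592 = 6(1.38 − 1.401)/0.0592 = -2.128, so Q = 0.00744.
With Q = [Al³⁺]^2/[Co²⁺]^3 and the known concentrations, [Co²⁺]^3 in the denominator gives [Co²⁺] = 0.018 M.

0.018 M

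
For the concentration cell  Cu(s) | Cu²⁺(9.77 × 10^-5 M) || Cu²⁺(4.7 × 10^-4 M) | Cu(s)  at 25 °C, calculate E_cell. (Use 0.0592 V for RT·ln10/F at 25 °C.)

0.020 V

Both half-cells are Cu²⁺/Cu, so E°_cell = 0. The concentrated side is the cathode; the cell reaction moves Cu²⁺ from high to low concentration with n = 2.
Q = [Cu²⁺]_dilute/[Cu²⁺]_conc = 9.77 × 10^-5/4.7 × 10^-4 = 0.208.
E = 0 − (0.0592/2) log Q = −(0.0592/2)(-0.682) = 0.0202 V.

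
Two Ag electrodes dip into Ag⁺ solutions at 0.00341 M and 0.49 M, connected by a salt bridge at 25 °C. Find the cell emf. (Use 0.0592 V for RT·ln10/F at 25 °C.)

Both half-cells are Ag⁺/Ag, so E°_cell = 0. The concentrated side is the cathode; the cell reaction moves Ag⁺ from high to low concentration with n = 1.
Q = [Ag⁺]_dilute/[Ag⁺]_conc = 0.00341/0.49 = 0.00696.
E = 0 − (0.0592/1) log Q = −(0.0592/1)(-2.157) = 0.1277 V.

0.13 V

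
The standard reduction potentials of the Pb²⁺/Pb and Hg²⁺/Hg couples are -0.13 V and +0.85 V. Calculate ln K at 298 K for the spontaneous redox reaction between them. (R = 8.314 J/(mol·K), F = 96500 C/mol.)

E°_cell = +0.85 − (-0.13) = 0.98 V, with n = 2 electrons transferred.
At equilibrium E = 0, so the Nernst equation gives ln K = nFE°/RT = (2)(96500)(0.98)/((8.314)(298)) = 76.34.

ln K = 76.3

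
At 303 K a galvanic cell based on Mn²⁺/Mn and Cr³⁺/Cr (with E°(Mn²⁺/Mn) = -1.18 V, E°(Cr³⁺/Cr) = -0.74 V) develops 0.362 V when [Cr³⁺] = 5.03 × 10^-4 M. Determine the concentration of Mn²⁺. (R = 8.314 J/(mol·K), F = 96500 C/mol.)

From the Nernst equation, ln Q = nF(E° − E)/RT = 6×96500×(0.44 − 0.362)/(8.314×303) = 17.928, so Q = 6.11 × 10^7.
With Q = [Mn²⁺]^3/[Cr³⁺]^2 and the known concentrations, [Mn²⁺]^3 in the numerator gives [Mn²⁺] = 2.5 M.

2.5 M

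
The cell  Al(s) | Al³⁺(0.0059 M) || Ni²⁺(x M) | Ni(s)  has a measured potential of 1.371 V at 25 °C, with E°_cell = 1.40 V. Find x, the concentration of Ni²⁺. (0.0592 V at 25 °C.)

0.0034 M

From the Nernst equation, log Q = n(E° − E)/0.0592 = 6(1.40 − 1.371)/0.0592 = 2.939, so Q = 869.
With Q = [Al³⁺]^2/[Ni²⁺]^3 and the known concentrations, [Ni²⁺]^3 in the denominator gives [Ni²⁺] = 0.0034 M.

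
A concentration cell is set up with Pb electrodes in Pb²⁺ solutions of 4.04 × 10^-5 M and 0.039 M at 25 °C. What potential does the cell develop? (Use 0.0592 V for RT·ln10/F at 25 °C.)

0.088 V

Both half-cells are Pb²⁺/Pb, so E°_cell = 0. The concentrated side is the cathode; the cell reaction moves Pb²⁺ from high to low concentration with n = 2.
Q = [Pb²⁺]_dilute/[Pb²⁺]_conc = 4.04 × 10^-5/0.039 = 0.00104.
E = 0 − (0.0592/2) log Q = −(0.0592/2)(-2.985) = 0.0884 V.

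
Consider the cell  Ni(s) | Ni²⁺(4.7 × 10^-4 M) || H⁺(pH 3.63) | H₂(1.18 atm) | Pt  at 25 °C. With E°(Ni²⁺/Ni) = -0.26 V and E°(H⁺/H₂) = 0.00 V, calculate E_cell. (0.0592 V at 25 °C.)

The hydrogen couple is the cathode, so E°_cell = 0.26 V; n = 2.
[H⁺] = 10^(−3.63) = 2.3 × 10^-4 M, and Q = [Ni²⁺]·P(H₂) / [H⁺]^2 = 1.01 × 10^4.
E = E° − (0.0592/2) log Q = 0.26 − (0.0592/2)(4.004) = 0.141 V.

0.14 V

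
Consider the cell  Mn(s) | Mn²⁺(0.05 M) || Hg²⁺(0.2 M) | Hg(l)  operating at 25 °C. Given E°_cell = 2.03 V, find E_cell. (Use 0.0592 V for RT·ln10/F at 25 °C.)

Balancing electrons gives n = 2; the reaction quotient is Q = [Mn²⁺]/[Hg²⁺] = 0.250.
At 25 °C, E = E° − (0.0592/n) log Q = 2.03 − (0.0592/2)(-0.602) = 2.030 + 0.018 = 2.048 V.

2.05 V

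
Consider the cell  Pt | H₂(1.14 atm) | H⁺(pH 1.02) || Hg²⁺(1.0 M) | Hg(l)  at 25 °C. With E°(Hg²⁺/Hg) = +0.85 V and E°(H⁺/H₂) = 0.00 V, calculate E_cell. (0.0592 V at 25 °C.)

The Hg²⁺/Hg couple is the cathode, so E°_cell = 0.85 V; n = 2.
[H⁺] = 10^(−1.02) = 0.095 M, and Q = [H⁺]^2 / ([Hg²⁺]·P(H₂)) = 0.00800.
E = E° − (0.0592/2) log Q = 0.85 − (0.0592/2)(-2.097) = 0.912 V.

0.91 V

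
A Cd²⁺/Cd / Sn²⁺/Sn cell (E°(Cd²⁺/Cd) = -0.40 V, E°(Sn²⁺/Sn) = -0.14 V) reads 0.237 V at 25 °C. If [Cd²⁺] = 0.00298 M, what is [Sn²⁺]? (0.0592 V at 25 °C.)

From the Nernst equation, log Q = n(E° − E)/0.0592 = 2(0.26 − 0.237)/0.0592 = 0.777, so Q = 5.98.
With Q = [Cd²⁺]/[Sn²⁺] and the known concentrations, [Sn²⁺] in the denominator gives [Sn²⁺] = 5 × 10^-4 M.

5 × 10^-4 M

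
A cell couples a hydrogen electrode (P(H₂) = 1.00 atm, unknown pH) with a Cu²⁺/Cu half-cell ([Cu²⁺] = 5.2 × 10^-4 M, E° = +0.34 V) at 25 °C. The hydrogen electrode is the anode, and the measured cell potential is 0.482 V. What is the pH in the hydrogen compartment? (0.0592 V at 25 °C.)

pH = 4.04

E°_cell = 0.34 V and n = 2.
log Q = n(E° − E)/0.0592 = 2×(0.34 − 0.482)/0.0592 = -4.797.
With Q = [H⁺]^2 / ([Cu²⁺]·P(H₂)), solving for [H⁺] gives log[H⁺] = -4.041, so pH = 4.04.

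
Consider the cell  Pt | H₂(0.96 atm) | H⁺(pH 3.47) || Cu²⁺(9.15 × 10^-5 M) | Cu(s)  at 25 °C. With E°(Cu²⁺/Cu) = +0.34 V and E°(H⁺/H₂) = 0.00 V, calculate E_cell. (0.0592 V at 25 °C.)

0.43 V

The Cu²⁺/Cu couple is the cathode, so E°_cell = 0.34 V; n = 2.
[H⁺] = 10^(−3.47) = 3.4 × 10^-4 M, and Q = [H⁺]^2 / ([Cu²⁺]·P(H₂)) = 0.00131.
E = E° − (0.0592/2) log Q = 0.34 − (0.0592/2)(-2.884) = 0.425 V.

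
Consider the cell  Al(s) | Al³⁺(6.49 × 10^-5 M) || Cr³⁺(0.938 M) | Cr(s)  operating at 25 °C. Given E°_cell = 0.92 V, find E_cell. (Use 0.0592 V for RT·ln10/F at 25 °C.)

1.00 V

Balancing electrons gives n = 3; the reaction quotient is Q = [Al³⁺]/[Cr³⁺] = 6.92 × 10^-5.
At 25 °C, E = E° − (0.0592/n) log Q = 0.92 − (0.0592/3)(-4.160) = 0.920 + 0.082 = 1.002 V.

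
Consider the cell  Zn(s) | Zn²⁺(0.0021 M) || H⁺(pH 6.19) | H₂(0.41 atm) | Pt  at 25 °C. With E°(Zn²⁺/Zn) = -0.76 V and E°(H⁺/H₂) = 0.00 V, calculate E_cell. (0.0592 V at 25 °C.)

The hydrogen couple is the cathode, so E°_cell = 0.76 V; n = 2.
[H⁺] = 10^(−6.19) = 6.5 × 10^-7 M, and Q = [Zn²⁺]·P(H₂) / [H⁺]^2 = 2.07 × 10^9.
E = E° − (0.0592/2) log Q = 0.76 − (0.0592/2)(9.315) = 0.484 V.

0.48 V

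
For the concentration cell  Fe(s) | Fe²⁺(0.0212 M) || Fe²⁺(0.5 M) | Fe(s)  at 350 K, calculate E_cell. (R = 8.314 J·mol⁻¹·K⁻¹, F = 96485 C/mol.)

0.048 V

Both half-cells are Fe²⁺/Fe, so E°_cell = 0. The concentrated side is the cathode; the cell reaction moves Fe²⁺ from high to low concentration with n = 2.
Q = [Fe²⁺]_dilute/[Fe²⁺]_conc = 0.0212/0.5 = 0.0424.
E = 0 − (RT/nF) ln Q = −((8.314×350)/(2×96485))(-3.161) = 0.0477 V.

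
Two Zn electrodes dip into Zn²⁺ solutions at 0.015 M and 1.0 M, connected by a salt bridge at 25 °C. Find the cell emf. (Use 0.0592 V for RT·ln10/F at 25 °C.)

Both half-cells are Zn²⁺/Zn, so E°_cell = 0. The concentrated side is the cathode; the cell reaction moves Zn²⁺ from high to low concentration with n = 2.
Q = [Zn²⁺]_dilute/[Zn²⁺]_conc = 0.015/1.0 = 0.0150.
E = 0 − (0.0592/2) log Q = −(0.0592/2)(-1.824) = 0.0540 V.

0.054 V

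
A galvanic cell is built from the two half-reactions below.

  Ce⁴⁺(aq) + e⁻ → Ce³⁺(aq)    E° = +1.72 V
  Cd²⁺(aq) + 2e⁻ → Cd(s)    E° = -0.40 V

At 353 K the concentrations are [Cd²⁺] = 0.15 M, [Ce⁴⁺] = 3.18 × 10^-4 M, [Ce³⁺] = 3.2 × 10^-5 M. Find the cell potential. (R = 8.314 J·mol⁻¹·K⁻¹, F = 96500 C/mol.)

2.22 V

The Ce⁴⁺/Ce³⁺ couple has the higher reduction potential and acts as the cathode, so E°_cell = +1.72 − (-0.40) = 2.12 V.
Balancing electrons gives n = 2; the reaction quotient is Q = [Cd²⁺]·[Ce³⁺]^2/[Ce⁴⁺]^2 = 0.00152.
E = E° − (RT/nF) ln Q = 2.12 − (8.314×353)/(2×96500) × (-6.490) = 2.120 + 0.099 = 2.219 V.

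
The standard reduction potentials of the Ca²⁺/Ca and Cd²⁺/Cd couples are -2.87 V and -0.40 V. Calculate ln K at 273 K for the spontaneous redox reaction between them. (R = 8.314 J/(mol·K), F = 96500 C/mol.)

ln K = 210.0

E°_cell = -0.40 − (-2.87) = 2.47 V, with n = 2 electrons transferred.
At equilibrium E = 0, so the Nernst equation gives ln K = nFE°/RT = (2)(96500)(2.47)/((8.314)(273)) = 210.03.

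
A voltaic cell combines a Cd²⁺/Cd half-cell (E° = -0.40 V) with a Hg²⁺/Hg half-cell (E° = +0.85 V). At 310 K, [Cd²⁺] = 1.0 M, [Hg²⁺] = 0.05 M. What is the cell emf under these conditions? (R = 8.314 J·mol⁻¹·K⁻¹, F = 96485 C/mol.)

1.21 V

The Hg²⁺/Hg couple has the higher reduction potential and acts as the cathode, so E°_cell = +0.85 − (-0.40) = 1.25 V.
Balancing electrons gives n = 2; the reaction quotient is Q = [Cd²⁺]/[Hg²⁺] = 20.0.
E = E° − (RT/nF) ln Q = 1.25 − (8.314×310)/(2×96485) × (2.996) = 1.250 − 0.040 = 1.210 V.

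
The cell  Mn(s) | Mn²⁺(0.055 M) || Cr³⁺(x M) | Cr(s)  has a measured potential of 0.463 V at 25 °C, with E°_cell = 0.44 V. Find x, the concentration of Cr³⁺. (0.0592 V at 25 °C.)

0.19 M

From the Nernst equation, log Q = n(E° − E)/0.0592 = 6(0.44 − 0.463)/0.0592 = -2.331, so Q = 0.00467.
With Q = [Mn²⁺]^3/[Cr³⁺]^2 and the known concentrations, [Cr³⁺]^2 in the denominator gives [Cr³⁺] = 0.19 M.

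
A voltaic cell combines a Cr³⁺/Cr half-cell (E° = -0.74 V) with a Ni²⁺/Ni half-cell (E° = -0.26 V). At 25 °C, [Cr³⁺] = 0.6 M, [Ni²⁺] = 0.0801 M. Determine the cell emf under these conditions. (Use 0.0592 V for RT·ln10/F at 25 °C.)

The Ni²⁺/Ni couple has the higher reduction potential and acts as the cathode, so E°_cell = -0.26 − (-0.74) = 0.48 V.
Balancing electrons gives n = 6; the reaction quotient is Q = [Cr³⁺]^2/[Ni²⁺]^3 = 700.
At 25 °C, E = E° − (0.0592/n) log Q = 0.48 − (0.0592/6)(2.845) = 0.480 − 0.028 = 0.452 V.

0.452 V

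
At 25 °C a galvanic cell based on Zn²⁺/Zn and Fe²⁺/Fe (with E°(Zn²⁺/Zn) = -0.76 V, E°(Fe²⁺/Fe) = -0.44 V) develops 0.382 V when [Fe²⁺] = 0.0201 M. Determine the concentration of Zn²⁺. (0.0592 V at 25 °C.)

1.6 × 10^-4 M

From the Nernst equation, log Q = n(E° − E)/0.0592 = 2(0.32 − 0.382)/0.0592 = -2.095, so Q = 0.00804.
With Q = [Zn²⁺]/[Fe²⁺] and the known concentrations, [Zn²⁺] in the numerator gives [Zn²⁺] = 1.6 × 10^-4 M.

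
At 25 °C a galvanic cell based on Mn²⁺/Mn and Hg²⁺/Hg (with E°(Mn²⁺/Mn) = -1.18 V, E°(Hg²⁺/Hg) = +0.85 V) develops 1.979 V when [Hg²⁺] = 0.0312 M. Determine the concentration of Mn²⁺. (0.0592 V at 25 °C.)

From the Nernst equation, log Q = n(E° − E)/0.0592 = 2(2.03 − 1.979)/0.0592 = 1.723, so Q = 52.8.
With Q = [Mn²⁺]/[Hg²⁺] and the known concentrations, [Mn²⁺] in the numerator gives [Mn²⁺] = 1.6 M.

1.6 M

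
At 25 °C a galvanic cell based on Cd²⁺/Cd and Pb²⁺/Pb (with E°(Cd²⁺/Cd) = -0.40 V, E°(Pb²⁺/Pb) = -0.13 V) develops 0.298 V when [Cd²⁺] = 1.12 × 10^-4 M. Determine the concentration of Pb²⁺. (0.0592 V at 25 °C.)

From the Nernst equation, log Q = n(E° − E)/0.0592 = 2(0.27 − 0.298)/0.0592 = -0.946, so Q = 0.113.
With Q = [Cd²⁺]/[Pb²⁺] and the known concentrations, [Pb²⁺] in the denominator gives [Pb²⁺] = 9.9 × 10^-4 M.

9.9 × 10^-4 M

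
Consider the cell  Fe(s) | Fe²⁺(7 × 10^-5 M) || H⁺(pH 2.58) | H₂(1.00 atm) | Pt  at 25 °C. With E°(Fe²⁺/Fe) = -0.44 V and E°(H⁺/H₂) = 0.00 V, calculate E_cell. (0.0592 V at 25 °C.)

The hydrogen couple is the cathode, so E°_cell = 0.44 V; n = 2.
[H⁺] = 10^(−2.58) = 0.0026 M, and Q = [Fe²⁺]·P(H₂) / [H⁺]^2 = 10.1.
E = E° − (0.0592/2) log Q = 0.44 − (0.0592/2)(1.005) = 0.410 V.

0.41 V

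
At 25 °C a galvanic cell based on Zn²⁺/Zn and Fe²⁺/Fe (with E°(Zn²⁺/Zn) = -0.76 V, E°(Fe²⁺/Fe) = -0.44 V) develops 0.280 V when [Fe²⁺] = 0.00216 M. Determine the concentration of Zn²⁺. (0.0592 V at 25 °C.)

From the Nernst equation, log Q = n(E° − E)/0.0592 = 2(0.32 − 0.280)/0.0592 = 1.351, so Q = 22.5.
With Q = [Zn²⁺]/[Fe²⁺] and the known concentrations, [Zn²⁺] in the numerator gives [Zn²⁺] = 0.049 M.

0.049 M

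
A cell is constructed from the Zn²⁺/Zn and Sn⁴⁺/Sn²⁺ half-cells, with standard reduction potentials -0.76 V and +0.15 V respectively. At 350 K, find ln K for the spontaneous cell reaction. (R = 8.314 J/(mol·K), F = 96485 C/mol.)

ln K = 60.3

E°_cell = +0.15 − (-0.76) = 0.91 V, with n = 2 electrons transferred.
At equilibrium E = 0, so the Nernst equation gives ln K = nFE°/RT = (2)(96485)(0.91)/((8.314)(350)) = 60.35.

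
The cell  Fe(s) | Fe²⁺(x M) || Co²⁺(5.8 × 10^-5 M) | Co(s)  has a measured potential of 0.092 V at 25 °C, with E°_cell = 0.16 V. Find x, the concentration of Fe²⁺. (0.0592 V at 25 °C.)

From the Nernst equation, log Q = n(E° − E)/0.0592 = 2(0.16 − 0.092)/0.0592 = 2.297, so Q = 198.
With Q = [Fe²⁺]/[Co²⁺] and the known concentrations, [Fe²⁺] in the numerator gives [Fe²⁺] = 0.012 M.

0.012 M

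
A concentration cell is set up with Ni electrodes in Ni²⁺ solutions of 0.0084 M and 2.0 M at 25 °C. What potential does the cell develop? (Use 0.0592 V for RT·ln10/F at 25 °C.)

Both half-cells are Ni²⁺/Ni, so E°_cell = 0. The concentrated side is the cathode; the cell reaction moves Ni²⁺ from high to low concentration with n = 2.
Q = [Ni²⁺]_dilute/[Ni²⁺]_conc = 0.0084/2.0 = 0.00420.
E = 0 − (0.0592/2) log Q = −(0.0592/2)(-2.377) = 0.0704 V.

0.070 V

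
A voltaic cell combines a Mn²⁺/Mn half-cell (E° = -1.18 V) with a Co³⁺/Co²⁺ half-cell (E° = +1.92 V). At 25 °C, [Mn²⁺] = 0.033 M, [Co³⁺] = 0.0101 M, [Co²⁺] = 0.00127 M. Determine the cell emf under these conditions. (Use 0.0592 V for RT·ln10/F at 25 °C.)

3.20 V

The Co³⁺/Co²⁺ couple has the higher reduction potential and acts as the cathode, so E°_cell = +1.92 − (-1.18) = 3.10 V.
Balancing electrons gives n = 2; the reaction quotient is Q = [Mn²⁺]·[Co²⁺]^2/[Co³⁺]^2 = 5.22 × 10^-4.
At 25 °C, E = E° − (0.0592/n) log Q = 3.10 − (0.0592/2)(-3.283) = 3.100 + 0.097 = 3.197 V.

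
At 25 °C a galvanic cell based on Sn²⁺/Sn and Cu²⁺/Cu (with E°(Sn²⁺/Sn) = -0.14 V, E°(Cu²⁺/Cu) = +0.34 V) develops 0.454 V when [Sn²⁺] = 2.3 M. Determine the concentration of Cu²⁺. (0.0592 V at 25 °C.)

From the Nernst equation, log Q = n(E° − E)/0.0592 = 2(0.48 − 0.454)/0.0592 = 0.878, so Q = 7.56.
With Q = [Sn²⁺]/[Cu²⁺] and the known concentrations, [Cu²⁺] in the denominator gives [Cu²⁺] = 0.3 M.

0.3 M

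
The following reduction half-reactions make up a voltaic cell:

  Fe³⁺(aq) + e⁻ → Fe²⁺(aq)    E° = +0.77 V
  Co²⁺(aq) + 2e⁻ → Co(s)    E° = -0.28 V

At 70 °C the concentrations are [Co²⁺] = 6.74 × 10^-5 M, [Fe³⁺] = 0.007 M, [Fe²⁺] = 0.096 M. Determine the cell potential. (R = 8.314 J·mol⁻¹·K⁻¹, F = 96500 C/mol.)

The Fe³⁺/Fe²⁺ couple has the higher reduction potential and acts as the cathode, so E°_cell = +0.77 − (-0.28) = 1.05 V.
Balancing electrons gives n = 2; the reaction quotient is Q = [Co²⁺]·[Fe²⁺]^2/[Fe³⁺]^2 = 0.0127.
E = E° − (RT/nF) ln Q = 1.05 − (8.314×343)/(2×96500) × (-4.368) = 1.050 + 0.065 = 1.115 V.

1.11 V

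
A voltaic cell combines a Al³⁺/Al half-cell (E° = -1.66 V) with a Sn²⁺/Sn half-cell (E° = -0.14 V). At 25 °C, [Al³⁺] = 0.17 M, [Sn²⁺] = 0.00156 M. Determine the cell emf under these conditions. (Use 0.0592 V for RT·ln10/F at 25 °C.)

The Sn²⁺/Sn couple has the higher reduction potential and acts as the cathode, so E°_cell = -0.14 − (-1.66) = 1.52 V.
Balancing electrons gives n = 6; the reaction quotient is Q = [Al³⁺]^2/[Sn²⁺]^3 = 7.61 × 10^6.
At 25 °C, E = E° − (0.0592/n) log Q = 1.52 − (0.0592/6)(6.882) = 1.520 − 0.068 = 1.452 V.

1.45 V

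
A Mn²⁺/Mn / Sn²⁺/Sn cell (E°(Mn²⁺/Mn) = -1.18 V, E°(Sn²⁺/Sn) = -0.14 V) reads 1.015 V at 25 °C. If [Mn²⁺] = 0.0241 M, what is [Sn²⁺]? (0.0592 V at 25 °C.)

From the Nernst equation, log Q = n(E° − E)/0.0592 = 2(1.04 − 1.015)/0.0592 = 0.845, so Q = 6.99.
With Q = [Mn²⁺]/[Sn²⁺] and the known concentrations, [Sn²⁺] in the denominator gives [Sn²⁺] = 0.0034 M.

0.0034 M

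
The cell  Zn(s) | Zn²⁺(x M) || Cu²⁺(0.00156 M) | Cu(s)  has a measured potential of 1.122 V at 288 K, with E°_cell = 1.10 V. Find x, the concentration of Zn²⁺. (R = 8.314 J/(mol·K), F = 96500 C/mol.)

From the Nernst equation, ln Q = nF(E° − E)/RT = 2×96500×(1.10 − 1.122)/(8.314×288) = -1.773, so Q = 0.170.
With Q = [Zn²⁺]/[Cu²⁺] and the known concentrations, [Zn²⁺] in the numerator gives [Zn²⁺] = 2.6 × 10^-4 M.

2.6 × 10^-4 M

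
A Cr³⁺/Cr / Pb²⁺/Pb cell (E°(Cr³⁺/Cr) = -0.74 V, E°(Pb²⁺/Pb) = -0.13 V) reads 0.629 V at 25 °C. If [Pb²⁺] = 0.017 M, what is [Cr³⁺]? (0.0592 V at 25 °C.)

From the Nernst equation, log Q = n(E° − E)/0.0592 = 6(0.61 − 0.629)/0.0592 = -1.926, so Q = 0.0119.
With Q = [Cr³⁺]^2/[Pb²⁺]^3 and the known concentrations, [Cr³⁺]^2 in the numerator gives [Cr³⁺] = 2.4 × 10^-4 M.

2.4 × 10^-4 M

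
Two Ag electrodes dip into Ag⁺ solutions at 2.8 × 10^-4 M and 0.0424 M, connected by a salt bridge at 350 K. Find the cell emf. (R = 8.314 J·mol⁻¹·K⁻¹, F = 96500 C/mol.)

Both half-cells are Ag⁺/Ag, so E°_cell = 0. The concentrated side is the cathode; the cell reaction moves Ag⁺ from high to low concentration with n = 1.
Q = [Ag⁺]_dilute/[Ag⁺]_conc = 2.8 × 10^-4/0.0424 = 0.00660.
E = 0 − (RT/nF) ln Q = −((8.314×350)/(1×96500))(-5.020) = 0.1514 V.

0.15 V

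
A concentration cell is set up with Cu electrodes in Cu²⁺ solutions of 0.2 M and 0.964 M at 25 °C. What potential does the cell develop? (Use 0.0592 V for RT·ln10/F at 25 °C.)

Both half-cells are Cu²⁺/Cu, so E°_cell = 0. The concentrated side is the cathode; the cell reaction moves Cu²⁺ from high to low concentration with n = 2.
Q = [Cu²⁺]_dilute/[Cu²⁺]_conc = 0.2/0.964 = 0.207.
E = 0 − (0.0592/2) log Q = −(0.0592/2)(-0.683) = 0.0202 V.

0.020 V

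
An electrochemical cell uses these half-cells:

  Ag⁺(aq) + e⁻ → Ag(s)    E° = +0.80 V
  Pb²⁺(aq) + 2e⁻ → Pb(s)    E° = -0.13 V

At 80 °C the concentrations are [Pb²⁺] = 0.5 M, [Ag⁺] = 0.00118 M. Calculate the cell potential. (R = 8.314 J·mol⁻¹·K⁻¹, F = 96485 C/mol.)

The Ag⁺/Ag couple has the higher reduction potential and acts as the cathode, so E°_cell = +0.80 − (-0.13) = 0.93 V.
Balancing electrons gives n = 2; the reaction quotient is Q = [Pb²⁺]/[Ag⁺]^2 = 3.59 × 10^5.
E = E° − (RT/nF) ln Q = 0.93 − (8.314×353)/(2×96485) × (12.791) = 0.930 − 0.195 = 0.735 V.

0.735 V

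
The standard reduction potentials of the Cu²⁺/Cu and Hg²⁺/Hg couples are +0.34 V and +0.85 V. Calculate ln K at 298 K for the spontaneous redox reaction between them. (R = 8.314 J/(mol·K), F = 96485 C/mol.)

E°_cell = +0.85 − (+0.34) = 0.51 V, with n = 2 electrons transferred.
At equilibrium E = 0, so the Nernst equation gives ln K = nFE°/RT = (2)(96485)(0.51)/((8.314)(298)) = 39.72.

ln K = 39.7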